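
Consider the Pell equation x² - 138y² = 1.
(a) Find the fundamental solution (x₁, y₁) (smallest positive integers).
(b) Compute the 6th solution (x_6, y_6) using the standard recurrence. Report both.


Step 1: Find the fundamental solution (x₁, y₁) of x² - 138y² = 1.
  Expand √138 as a continued fraction. a₀ = ⌊√138⌋ = 11; iterate m_{k+1} = d_k·a_k − m_k, d_{k+1} = (138 − m_{k+1}²)/d_k, a_{k+1} = ⌊(a₀ + m_{k+1})/d_{k+1}⌋ (starting m₀ = 0, d₀ = 1), with convergents p_k = a_k·p_{k-1} + p_{k-2}, q_k = a_k·q_{k-1} + q_{k-2} (p₋₁ = 1, q₋₁ = 0):
  k = 0: a₀ = 11; p₀/q₀ = 11/1; p₀² − 138·q₀² = 121 − 138 = -17.
  k = 1: m = 11, d = 17, a = ⌊(11 + 11)/17⌋ = 1; p/q = (1·11 + 1)/(1·1 + 0) = 12/1; p² − 138·q² = 144 − 138 = 6.
  k = 2: m = 6, d = 6, a = ⌊(11 + 6)/6⌋ = 2; p/q = (2·12 + 11)/(2·1 + 1) = 35/3; p² − 138·q² = 1225 − 1242 = -17.
  k = 3: m = 6, d = 17, a = ⌊(11 + 6)/17⌋ = 1; p/q = (1·35 + 12)/(1·3 + 1) = 47/4; p² − 138·q² = 2209 − 2208 = 1.
  The first convergent with p² − 138·q² = 1 gives the fundamental solution (x₁, y₁) = (47, 4).
Step 2: Apply the recurrence (x_{n+1}, y_{n+1}) = (x₁x_n + 138y₁y_n, x₁y_n + y₁x_n) repeatedly.
  From (x_1, y_1) = (47, 4): x_2 = 47·47 + 138·4·4 = 4417; y_2 = 47·4 + 4·47 = 376.
  From (x_2, y_2) = (4417, 376): x_3 = 47·4417 + 138·4·376 = 415151; y_3 = 47·376 + 4·4417 = 35340.
  From (x_3, y_3) = (415151, 35340): x_4 = 47·415151 + 138·4·35340 = 39019777; y_4 = 47·35340 + 4·415151 = 3321584.
  From (x_4, y_4) = (39019777, 3321584): x_5 = 47·39019777 + 138·4·3321584 = 3667443887; y_5 = 47·3321584 + 4·39019777 = 312193556.
  From (x_5, y_5) = (3667443887, 312193556): x_6 = 47·3667443887 + 138·4·312193556 = 344700705601; y_6 = 47·312193556 + 4·3667443887 = 29342872680.
Step 3: Verify x_6² - 138·y_6² = 118818576441827272771201 - 118818576441827272771200 = 1 (should be 1). ✓

(x_1, y_1) = (47, 4); (x_6, y_6) = (344700705601, 29342872680).


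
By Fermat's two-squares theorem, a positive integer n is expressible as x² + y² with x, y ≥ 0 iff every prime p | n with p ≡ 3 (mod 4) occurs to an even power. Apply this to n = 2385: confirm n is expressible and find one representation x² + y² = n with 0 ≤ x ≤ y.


Step 1: Factor n = 2385 = 3^2 · 5 · 53.
Step 2: Check the mod-4 condition on each prime factor: 3 ≡ 3 (mod 4), exponent 2 (must be even); 5 ≡ 1 (mod 4), exponent 1; 53 ≡ 1 (mod 4), exponent 1.
All primes ≡ 3 (mod 4) appear to even exponent (or don't appear), so by the two-squares theorem n IS expressible as a sum of two squares.
Step 3: Build a representation. Group n = k² · m with k = 3 and m = 5 · 53 = 265 (a product of primes ≡ 1 (mod 4)); a representation of m scales to one of n via (k·x)² + (k·y)² = k²(x² + y²). Each prime p ≡ 1 (mod 4) is itself a sum of two squares; find a² by testing p − a² for a perfect square:
  5: 5 − 1² = 4 = 2² ⇒ 5 = 1² + 2².
  53: 53 − 1² = 52, 53 − 2² = 49 = 7² ⇒ 53 = 2² + 7².
  Combine using the Brahmagupta–Fibonacci identity (a² + b²)(c² + d²) = (ac − bd)² + (ad + bc)² = (ac + bd)² + (ad − bc)²:
  5 · 53 = 265: from (1² + 2²)(2² + 7²), take (1·2 − 2·7, 1·7 + 2·2) = (2 − 14, 7 + 4) = (-12, 11); dropping signs (only squares matter) gives (12, 11); check 12² + 11² = 144 + 121 = 265 ✓.
  Scale by k = 3: (3·12, 3·11) = (36, 33).
Step 4: Order so x ≤ y and verify: 33² + 36² = 1089 + 1296 = 2385 = n. ✓

n = 2385 = 33² + 36² (one valid representation with x ≤ y).


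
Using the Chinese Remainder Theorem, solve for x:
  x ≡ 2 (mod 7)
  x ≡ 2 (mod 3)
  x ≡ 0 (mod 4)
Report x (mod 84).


Moduli 7, 3, 4 are pairwise coprime; by CRT there is a unique solution modulo M = 7 · 3 · 4 = 84.
Solve pairwise, accumulating the modulus:
  Start with x ≡ 2 (mod 7).
  Combine with x ≡ 2 (mod 3): since gcd(7, 3) = 1, we get a unique residue mod 21.
    Write x = 2 + 7·t and substitute into x ≡ 2 (mod 3): 7·t ≡ 2 − 2 = 0 (mod 3).
    Reduce coefficients mod 3: 1·t ≡ 0 (mod 3).
    So t ≡ 0 (mod 3).
    Then x = 2 + 7·0 = 2, valid modulo lcm(7, 3) = 21: x ≡ 2 (mod 21).
  Combine with x ≡ 0 (mod 4): since gcd(21, 4) = 1, we get a unique residue mod 84.
    Write x = 2 + 21·t and substitute into x ≡ 0 (mod 4): 21·t ≡ 0 − 2 = -2 (mod 4).
    Reduce coefficients mod 4: 1·t ≡ 2 (mod 4).
    So t ≡ 2 (mod 4).
    Then x = 2 + 21·2 = 44, valid modulo lcm(21, 4) = 84: x ≡ 44 (mod 84).
Verify: 44 mod 7 = 2 ✓, 44 mod 3 = 2 ✓, 44 mod 4 = 0 ✓.

x ≡ 44 (mod 84).


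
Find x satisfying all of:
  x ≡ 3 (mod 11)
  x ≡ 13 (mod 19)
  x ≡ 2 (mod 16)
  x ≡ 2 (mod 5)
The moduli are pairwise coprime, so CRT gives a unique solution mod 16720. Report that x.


Product of moduli M = 11 · 19 · 16 · 5 = 16720.
Merge one congruence at a time:
  Start: x ≡ 3 (mod 11).
  Combine with x ≡ 13 (mod 19); new modulus lcm = 209.
    Write x = 3 + 11·t and substitute into x ≡ 13 (mod 19): 11·t ≡ 13 − 3 = 10 (mod 19).
    The inverse of 11 mod 19 is 7 (since 11·7 = 77 = 4·19 + 1), so t ≡ 7·10 = 70 ≡ 13 (mod 19).
    Then x = 3 + 11·13 = 146, valid modulo lcm(11, 19) = 209: x ≡ 146 (mod 209).
  Combine with x ≡ 2 (mod 16); new modulus lcm = 3344.
    Write x = 146 + 209·t and substitute into x ≡ 2 (mod 16): 209·t ≡ 2 − 146 = -144 (mod 16).
    Reduce coefficients mod 16: 1·t ≡ 0 (mod 16).
    So t ≡ 0 (mod 16).
    Then x = 146 + 209·0 = 146, valid modulo lcm(209, 16) = 3344: x ≡ 146 (mod 3344).
  Combine with x ≡ 2 (mod 5); new modulus lcm = 16720.
    Write x = 146 + 3344·t and substitute into x ≡ 2 (mod 5): 3344·t ≡ 2 − 146 = -144 (mod 5).
    Reduce coefficients mod 5: 4·t ≡ 1 (mod 5).
    The inverse of 4 mod 5 is 4 (since 4·4 = 16 = 3·5 + 1), so t ≡ 4·1 = 4 ≡ 4 (mod 5).
    Then x = 146 + 3344·4 = 13522, valid modulo lcm(3344, 5) = 16720: x ≡ 13522 (mod 16720).
Verify against each original: 13522 mod 11 = 3, 13522 mod 19 = 13, 13522 mod 16 = 2, 13522 mod 5 = 2.

x ≡ 13522 (mod 16720).


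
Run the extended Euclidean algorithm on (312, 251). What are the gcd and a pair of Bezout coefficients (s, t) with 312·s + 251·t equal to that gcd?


Euclidean algorithm on (312, 251) — divide until remainder is 0:
  312 = 1 · 251 + 61
  251 = 4 · 61 + 7
  61 = 8 · 7 + 5
  7 = 1 · 5 + 2
  5 = 2 · 2 + 1
  2 = 2 · 1 + 0
gcd(312, 251) = 1.
Track Bezout coefficients alongside the remainders: start with r₀ = 312 = a·1 + b·0 (s = 1, t = 0) and r₁ = 251 = a·0 + b·1 (s = 0, t = 1); each new remainder r_{k+1} = r_{k-1} − q_k·r_k inherits s_{k+1} = s_{k-1} − q_k·s_k, t_{k+1} = t_{k-1} − q_k·t_k, so r_k = a·s_k + b·t_k at every step:
  q = 1: r = 61, s = 1 − 1·0 = 1, t = 0 − 1·1 = -1  (check: 312·1 + 251·(-1) = 61)
  q = 4: r = 7, s = 0 − 4·1 = -4, t = 1 − 4·(-1) = 5  (check: 312·(-4) + 251·5 = 7)
  q = 8: r = 5, s = 1 − 8·(-4) = 33, t = -1 − 8·5 = -41  (check: 312·33 + 251·(-41) = 5)
  q = 1: r = 2, s = -4 − 1·33 = -37, t = 5 − 1·(-41) = 46  (check: 312·(-37) + 251·46 = 2)
  q = 2: r = 1, s = 33 − 2·(-37) = 107, t = -41 − 2·46 = -133  (check: 312·107 + 251·(-133) = 1)
The row with r = 1 (the gcd) gives the Bezout coefficients s = 107, t = -133.
Result: 312 · (107) + 251 · (-133) = 1.

gcd(312, 251) = 1; s = 107, t = -133 (check: 312·107 + 251·(-133) = 1).


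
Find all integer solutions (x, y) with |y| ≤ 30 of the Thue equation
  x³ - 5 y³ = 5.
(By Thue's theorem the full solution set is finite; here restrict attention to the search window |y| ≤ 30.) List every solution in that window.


The equation is x³ - 5y³ = 5. For fixed y, x³ = 5·y³ + 5, so a solution requires the RHS to be a perfect cube.
Strategy: iterate y from -30 to 30, compute RHS = 5·y³ + 5, and check whether it is a (positive or negative) perfect cube.
Check small values of y:
  y = 0: RHS = 5 is not a perfect cube.
  y = 1: RHS = 10 is not a perfect cube.
  y = -1: RHS = 0 = (0)³ ⇒ x = 0 works.
  y = 2: RHS = 45 is not a perfect cube.
  y = -2: RHS = -35 is not a perfect cube.
  y = 3: RHS = 140 is not a perfect cube.
  y = -3: RHS = -130 is not a perfect cube.
Continuing the search up to |y| = 30 finds no further solutions beyond those listed.
Collected solutions: (0, -1).

Solutions (with |y| ≤ 30): (0, -1).


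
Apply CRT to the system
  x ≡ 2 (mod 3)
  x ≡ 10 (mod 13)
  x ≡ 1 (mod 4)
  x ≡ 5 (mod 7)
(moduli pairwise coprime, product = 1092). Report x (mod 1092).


Product of moduli M = 3 · 13 · 4 · 7 = 1092.
Merge one congruence at a time:
  Start: x ≡ 2 (mod 3).
  Combine with x ≡ 10 (mod 13); new modulus lcm = 39.
    Write x = 2 + 3·t and substitute into x ≡ 10 (mod 13): 3·t ≡ 10 − 2 = 8 (mod 13).
    The inverse of 3 mod 13 is 9 (since 3·9 = 27 = 2·13 + 1), so t ≡ 9·8 = 72 ≡ 7 (mod 13).
    Then x = 2 + 3·7 = 23, valid modulo lcm(3, 13) = 39: x ≡ 23 (mod 39).
  Combine with x ≡ 1 (mod 4); new modulus lcm = 156.
    Write x = 23 + 39·t and substitute into x ≡ 1 (mod 4): 39·t ≡ 1 − 23 = -22 (mod 4).
    Reduce coefficients mod 4: 3·t ≡ 2 (mod 4).
    The inverse of 3 mod 4 is 3 (since 3·3 = 9 = 2·4 + 1), so t ≡ 3·2 = 6 ≡ 2 (mod 4).
    Then x = 23 + 39·2 = 101, valid modulo lcm(39, 4) = 156: x ≡ 101 (mod 156).
  Combine with x ≡ 5 (mod 7); new modulus lcm = 1092.
    Write x = 101 + 156·t and substitute into x ≡ 5 (mod 7): 156·t ≡ 5 − 101 = -96 (mod 7).
    Reduce coefficients mod 7: 2·t ≡ 2 (mod 7).
    The inverse of 2 mod 7 is 4 (since 2·4 = 8 = 1·7 + 1), so t ≡ 4·2 = 8 ≡ 1 (mod 7).
    Then x = 101 + 156·1 = 257, valid modulo lcm(156, 7) = 1092: x ≡ 257 (mod 1092).
Verify against each original: 257 mod 3 = 2, 257 mod 13 = 10, 257 mod 4 = 1, 257 mod 7 = 5.

x ≡ 257 (mod 1092).


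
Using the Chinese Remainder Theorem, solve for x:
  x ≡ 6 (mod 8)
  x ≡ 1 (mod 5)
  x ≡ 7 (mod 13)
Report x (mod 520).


Moduli 8, 5, 13 are pairwise coprime; by CRT there is a unique solution modulo M = 8 · 5 · 13 = 520.
Solve pairwise, accumulating the modulus:
  Start with x ≡ 6 (mod 8).
  Combine with x ≡ 1 (mod 5): since gcd(8, 5) = 1, we get a unique residue mod 40.
    Write x = 6 + 8·t and substitute into x ≡ 1 (mod 5): 8·t ≡ 1 − 6 = -5 (mod 5).
    Reduce coefficients mod 5: 3·t ≡ 0 (mod 5).
    The inverse of 3 mod 5 is 2 (since 3·2 = 6 = 1·5 + 1), so t ≡ 2·0 = 0 ≡ 0 (mod 5).
    Then x = 6 + 8·0 = 6, valid modulo lcm(8, 5) = 40: x ≡ 6 (mod 40).
  Combine with x ≡ 7 (mod 13): since gcd(40, 13) = 1, we get a unique residue mod 520.
    Write x = 6 + 40·t and substitute into x ≡ 7 (mod 13): 40·t ≡ 7 − 6 = 1 (mod 13).
    Reduce coefficients mod 13: 1·t ≡ 1 (mod 13).
    So t ≡ 1 (mod 13).
    Then x = 6 + 40·1 = 46, valid modulo lcm(40, 13) = 520: x ≡ 46 (mod 520).
Verify: 46 mod 8 = 6 ✓, 46 mod 5 = 1 ✓, 46 mod 13 = 7 ✓.

x ≡ 46 (mod 520).


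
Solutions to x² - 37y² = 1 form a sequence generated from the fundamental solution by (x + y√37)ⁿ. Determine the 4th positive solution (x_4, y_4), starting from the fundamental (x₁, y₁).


Step 1: Find the fundamental solution (x₁, y₁) of x² - 37y² = 1.
  Expand √37 as a continued fraction. a₀ = ⌊√37⌋ = 6; iterate m_{k+1} = d_k·a_k − m_k, d_{k+1} = (37 − m_{k+1}²)/d_k, a_{k+1} = ⌊(a₀ + m_{k+1})/d_{k+1}⌋ (starting m₀ = 0, d₀ = 1), with convergents p_k = a_k·p_{k-1} + p_{k-2}, q_k = a_k·q_{k-1} + q_{k-2} (p₋₁ = 1, q₋₁ = 0):
  k = 0: a₀ = 6; p₀/q₀ = 6/1; p₀² − 37·q₀² = 36 − 37 = -1.
  k = 1: m = 6, d = 1, a = ⌊(6 + 6)/1⌋ = 12; p/q = (12·6 + 1)/(12·1 + 0) = 73/12; p² − 37·q² = 5329 − 5328 = 1.
  The first convergent with p² − 37·q² = 1 gives the fundamental solution (x₁, y₁) = (73, 12).
Step 2: Apply the recurrence (x_{n+1}, y_{n+1}) = (x₁x_n + 37y₁y_n, x₁y_n + y₁x_n) repeatedly.
  From (x_1, y_1) = (73, 12): x_2 = 73·73 + 37·12·12 = 10657; y_2 = 73·12 + 12·73 = 1752.
  From (x_2, y_2) = (10657, 1752): x_3 = 73·10657 + 37·12·1752 = 1555849; y_3 = 73·1752 + 12·10657 = 255780.
  From (x_3, y_3) = (1555849, 255780): x_4 = 73·1555849 + 37·12·255780 = 227143297; y_4 = 73·255780 + 12·1555849 = 37342128.
Step 3: Verify x_4² - 37·y_4² = 51594077372030209 - 51594077372030208 = 1 (should be 1). ✓

(x_1, y_1) = (73, 12); (x_4, y_4) = (227143297, 37342128).


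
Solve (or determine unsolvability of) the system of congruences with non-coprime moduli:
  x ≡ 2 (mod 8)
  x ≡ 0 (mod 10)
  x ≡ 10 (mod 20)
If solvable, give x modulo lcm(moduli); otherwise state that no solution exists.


Moduli 8, 10, 20 are not pairwise coprime, so CRT works modulo lcm(m_i) when all pairwise compatibility conditions hold.
Pairwise compatibility: gcd(m_i, m_j) must divide a_i - a_j for every pair.
Merge one congruence at a time:
  Start: x ≡ 2 (mod 8).
  Combine with x ≡ 0 (mod 10): gcd(8, 10) = 2; 0 - 2 = -2, which IS divisible by 2, so compatible.
    Write x = 2 + 8·t and substitute into x ≡ 0 (mod 10): 8·t ≡ 0 − 2 = -2 (mod 10).
    Divide the congruence (and modulus) by g = 2: 4·t ≡ -1 (mod 5).
    Reduce coefficients mod 5: 4·t ≡ 4 (mod 5).
    The inverse of 4 mod 5 is 4 (since 4·4 = 16 = 3·5 + 1), so t ≡ 4·4 = 16 ≡ 1 (mod 5).
    Then x = 2 + 8·1 = 10, valid modulo lcm(8, 10) = 40: x ≡ 10 (mod 40).
  Combine with x ≡ 10 (mod 20): gcd(40, 20) = 20; 10 - 10 = 0, which IS divisible by 20, so compatible.
    Write x = 10 + 40·t and substitute into x ≡ 10 (mod 20): 40·t ≡ 10 − 10 = 0 (mod 20).
    Divide the congruence (and modulus) by g = 20: 2·t ≡ 0 (mod 1).
    Modulo 1 every t works; take t = 0.
    Then x = 10 + 40·0 = 10, valid modulo lcm(40, 20) = 40: x ≡ 10 (mod 40).
Verify: 10 mod 8 = 2, 10 mod 10 = 0, 10 mod 20 = 10.

x ≡ 10 (mod 40).


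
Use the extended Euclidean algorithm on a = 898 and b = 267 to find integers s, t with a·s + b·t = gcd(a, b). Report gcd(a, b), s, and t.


Euclidean algorithm on (898, 267) — divide until remainder is 0:
  898 = 3 · 267 + 97
  267 = 2 · 97 + 73
  97 = 1 · 73 + 24
  73 = 3 · 24 + 1
  24 = 24 · 1 + 0
gcd(898, 267) = 1.
Track Bezout coefficients alongside the remainders: start with r₀ = 898 = a·1 + b·0 (s = 1, t = 0) and r₁ = 267 = a·0 + b·1 (s = 0, t = 1); each new remainder r_{k+1} = r_{k-1} − q_k·r_k inherits s_{k+1} = s_{k-1} − q_k·s_k, t_{k+1} = t_{k-1} − q_k·t_k, so r_k = a·s_k + b·t_k at every step:
  q = 3: r = 97, s = 1 − 3·0 = 1, t = 0 − 3·1 = -3  (check: 898·1 + 267·(-3) = 97)
  q = 2: r = 73, s = 0 − 2·1 = -2, t = 1 − 2·(-3) = 7  (check: 898·(-2) + 267·7 = 73)
  q = 1: r = 24, s = 1 − 1·(-2) = 3, t = -3 − 1·7 = -10  (check: 898·3 + 267·(-10) = 24)
  q = 3: r = 1, s = -2 − 3·3 = -11, t = 7 − 3·(-10) = 37  (check: 898·(-11) + 267·37 = 1)
The row with r = 1 (the gcd) gives the Bezout coefficients s = -11, t = 37.
Result: 898 · (-11) + 267 · (37) = 1.

gcd(898, 267) = 1; s = -11, t = 37 (check: 898·(-11) + 267·37 = 1).


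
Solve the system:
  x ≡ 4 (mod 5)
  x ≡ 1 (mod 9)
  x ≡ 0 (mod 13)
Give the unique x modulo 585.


Moduli 5, 9, 13 are pairwise coprime; by CRT there is a unique solution modulo M = 5 · 9 · 13 = 585.
Solve pairwise, accumulating the modulus:
  Start with x ≡ 4 (mod 5).
  Combine with x ≡ 1 (mod 9): since gcd(5, 9) = 1, we get a unique residue mod 45.
    Write x = 4 + 5·t and substitute into x ≡ 1 (mod 9): 5·t ≡ 1 − 4 = -3 (mod 9).
    Reduce coefficients mod 9: 5·t ≡ 6 (mod 9).
    The inverse of 5 mod 9 is 2 (since 5·2 = 10 = 1·9 + 1), so t ≡ 2·6 = 12 ≡ 3 (mod 9).
    Then x = 4 + 5·3 = 19, valid modulo lcm(5, 9) = 45: x ≡ 19 (mod 45).
  Combine with x ≡ 0 (mod 13): since gcd(45, 13) = 1, we get a unique residue mod 585.
    Write x = 19 + 45·t and substitute into x ≡ 0 (mod 13): 45·t ≡ 0 − 19 = -19 (mod 13).
    Reduce coefficients mod 13: 6·t ≡ 7 (mod 13).
    The inverse of 6 mod 13 is 11 (since 6·11 = 66 = 5·13 + 1), so t ≡ 11·7 = 77 ≡ 12 (mod 13).
    Then x = 19 + 45·12 = 559, valid modulo lcm(45, 13) = 585: x ≡ 559 (mod 585).
Verify: 559 mod 5 = 4 ✓, 559 mod 9 = 1 ✓, 559 mod 13 = 0 ✓.

x ≡ 559 (mod 585).


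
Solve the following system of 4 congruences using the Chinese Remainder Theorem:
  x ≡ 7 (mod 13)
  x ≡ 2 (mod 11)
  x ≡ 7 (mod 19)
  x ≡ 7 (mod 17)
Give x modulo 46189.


Product of moduli M = 13 · 11 · 19 · 17 = 46189.
Merge one congruence at a time:
  Start: x ≡ 7 (mod 13).
  Combine with x ≡ 2 (mod 11); new modulus lcm = 143.
    Write x = 7 + 13·t and substitute into x ≡ 2 (mod 11): 13·t ≡ 2 − 7 = -5 (mod 11).
    Reduce coefficients mod 11: 2·t ≡ 6 (mod 11).
    The inverse of 2 mod 11 is 6 (since 2·6 = 12 = 1·11 + 1), so t ≡ 6·6 = 36 ≡ 3 (mod 11).
    Then x = 7 + 13·3 = 46, valid modulo lcm(13, 11) = 143: x ≡ 46 (mod 143).
  Combine with x ≡ 7 (mod 19); new modulus lcm = 2717.
    Write x = 46 + 143·t and substitute into x ≡ 7 (mod 19): 143·t ≡ 7 − 46 = -39 (mod 19).
    Reduce coefficients mod 19: 10·t ≡ 18 (mod 19).
    The inverse of 10 mod 19 is 2 (since 10·2 = 20 = 1·19 + 1), so t ≡ 2·18 = 36 ≡ 17 (mod 19).
    Then x = 46 + 143·17 = 2477, valid modulo lcm(143, 19) = 2717: x ≡ 2477 (mod 2717).
  Combine with x ≡ 7 (mod 17); new modulus lcm = 46189.
    Write x = 2477 + 2717·t and substitute into x ≡ 7 (mod 17): 2717·t ≡ 7 − 2477 = -2470 (mod 17).
    Reduce coefficients mod 17: 14·t ≡ 12 (mod 17).
    The inverse of 14 mod 17 is 11 (since 14·11 = 154 = 9·17 + 1), so t ≡ 11·12 = 132 ≡ 13 (mod 17).
    Then x = 2477 + 2717·13 = 37798, valid modulo lcm(2717, 17) = 46189: x ≡ 37798 (mod 46189).
Verify against each original: 37798 mod 13 = 7, 37798 mod 11 = 2, 37798 mod 19 = 7, 37798 mod 17 = 7.

x ≡ 37798 (mod 46189).


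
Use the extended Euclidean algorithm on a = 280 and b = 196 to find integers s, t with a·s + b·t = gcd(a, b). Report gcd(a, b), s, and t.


Euclidean algorithm on (280, 196) — divide until remainder is 0:
  280 = 1 · 196 + 84
  196 = 2 · 84 + 28
  84 = 3 · 28 + 0
gcd(280, 196) = 28.
Track Bezout coefficients alongside the remainders: start with r₀ = 280 = a·1 + b·0 (s = 1, t = 0) and r₁ = 196 = a·0 + b·1 (s = 0, t = 1); each new remainder r_{k+1} = r_{k-1} − q_k·r_k inherits s_{k+1} = s_{k-1} − q_k·s_k, t_{k+1} = t_{k-1} − q_k·t_k, so r_k = a·s_k + b·t_k at every step:
  q = 1: r = 84, s = 1 − 1·0 = 1, t = 0 − 1·1 = -1  (check: 280·1 + 196·(-1) = 84)
  q = 2: r = 28, s = 0 − 2·1 = -2, t = 1 − 2·(-1) = 3  (check: 280·(-2) + 196·3 = 28)
The row with r = 28 (the gcd) gives the Bezout coefficients s = -2, t = 3.
Result: 280 · (-2) + 196 · (3) = 28.

gcd(280, 196) = 28; s = -2, t = 3 (check: 280·(-2) + 196·3 = 28).


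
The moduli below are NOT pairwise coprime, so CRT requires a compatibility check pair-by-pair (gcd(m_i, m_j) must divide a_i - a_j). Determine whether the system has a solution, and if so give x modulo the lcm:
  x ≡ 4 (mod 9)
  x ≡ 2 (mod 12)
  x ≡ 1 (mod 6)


Moduli 9, 12, 6 are not pairwise coprime, so CRT works modulo lcm(m_i) when all pairwise compatibility conditions hold.
Pairwise compatibility: gcd(m_i, m_j) must divide a_i - a_j for every pair.
Merge one congruence at a time:
  Start: x ≡ 4 (mod 9).
  Combine with x ≡ 2 (mod 12): gcd(9, 12) = 3, and 2 - 4 = -2 is NOT divisible by 3.
    ⇒ system is inconsistent (no integer solution).

No solution (the system is inconsistent).


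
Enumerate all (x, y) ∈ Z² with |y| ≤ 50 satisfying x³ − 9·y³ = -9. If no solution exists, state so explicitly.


The equation is x³ - 9y³ = -9. For fixed y, x³ = 9·y³ − 9, so a solution requires the RHS to be a perfect cube.
Strategy: iterate y from -50 to 50, compute RHS = 9·y³ − 9, and check whether it is a (positive or negative) perfect cube.
Check small values of y:
  y = 0: RHS = -9 is not a perfect cube.
  y = 1: RHS = 0 = (0)³ ⇒ x = 0 works.
  y = -1: RHS = -18 is not a perfect cube.
  y = 2: RHS = 63 is not a perfect cube.
  y = -2: RHS = -81 is not a perfect cube.
  y = 3: RHS = 234 is not a perfect cube.
  y = -3: RHS = -252 is not a perfect cube.
Continuing the search up to |y| = 50 finds no further solutions beyond those listed.
Collected solutions: (0, 1).

Solutions (with |y| ≤ 50): (0, 1).


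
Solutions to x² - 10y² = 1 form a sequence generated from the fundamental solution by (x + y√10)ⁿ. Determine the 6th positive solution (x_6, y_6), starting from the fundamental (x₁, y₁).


Step 1: Find the fundamental solution (x₁, y₁) of x² - 10y² = 1.
  Expand √10 as a continued fraction. a₀ = ⌊√10⌋ = 3; iterate m_{k+1} = d_k·a_k − m_k, d_{k+1} = (10 − m_{k+1}²)/d_k, a_{k+1} = ⌊(a₀ + m_{k+1})/d_{k+1}⌋ (starting m₀ = 0, d₀ = 1), with convergents p_k = a_k·p_{k-1} + p_{k-2}, q_k = a_k·q_{k-1} + q_{k-2} (p₋₁ = 1, q₋₁ = 0):
  k = 0: a₀ = 3; p₀/q₀ = 3/1; p₀² − 10·q₀² = 9 − 10 = -1.
  k = 1: m = 3, d = 1, a = ⌊(3 + 3)/1⌋ = 6; p/q = (6·3 + 1)/(6·1 + 0) = 19/6; p² − 10·q² = 361 − 360 = 1.
  The first convergent with p² − 10·q² = 1 gives the fundamental solution (x₁, y₁) = (19, 6).
Step 2: Apply the recurrence (x_{n+1}, y_{n+1}) = (x₁x_n + 10y₁y_n, x₁y_n + y₁x_n) repeatedly.
  From (x_1, y_1) = (19, 6): x_2 = 19·19 + 10·6·6 = 721; y_2 = 19·6 + 6·19 = 228.
  From (x_2, y_2) = (721, 228): x_3 = 19·721 + 10·6·228 = 27379; y_3 = 19·228 + 6·721 = 8658.
  From (x_3, y_3) = (27379, 8658): x_4 = 19·27379 + 10·6·8658 = 1039681; y_4 = 19·8658 + 6·27379 = 328776.
  From (x_4, y_4) = (1039681, 328776): x_5 = 19·1039681 + 10·6·328776 = 39480499; y_5 = 19·328776 + 6·1039681 = 12484830.
  From (x_5, y_5) = (39480499, 12484830): x_6 = 19·39480499 + 10·6·12484830 = 1499219281; y_6 = 19·12484830 + 6·39480499 = 474094764.
Step 3: Verify x_6² - 10·y_6² = 2247658452522156961 - 2247658452522156960 = 1 (should be 1). ✓

(x_1, y_1) = (19, 6); (x_6, y_6) = (1499219281, 474094764).


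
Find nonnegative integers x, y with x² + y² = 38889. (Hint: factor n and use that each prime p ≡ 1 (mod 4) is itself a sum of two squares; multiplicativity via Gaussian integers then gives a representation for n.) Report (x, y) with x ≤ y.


Step 1: Factor n = 38889 = 3^2 · 29 · 149.
Step 2: Check the mod-4 condition on each prime factor: 3 ≡ 3 (mod 4), exponent 2 (must be even); 29 ≡ 1 (mod 4), exponent 1; 149 ≡ 1 (mod 4), exponent 1.
All primes ≡ 3 (mod 4) appear to even exponent (or don't appear), so by the two-squares theorem n IS expressible as a sum of two squares.
Step 3: Build a representation. Group n = k² · m with k = 3 and m = 29 · 149 = 4321 (a product of primes ≡ 1 (mod 4)); a representation of m scales to one of n via (k·x)² + (k·y)² = k²(x² + y²). Each prime p ≡ 1 (mod 4) is itself a sum of two squares; find a² by testing p − a² for a perfect square:
  29: 29 − 1² = 28, 29 − 2² = 25 = 5² ⇒ 29 = 2² + 5².
  149: 149 − 1² = 148, 149 − 2² = 145, 149 − 3² = 140, 149 − 4² = 133, 149 − 5² = 124, 149 − 6² = 113, 149 − 7² = 100 = 10² ⇒ 149 = 7² + 10².
  Combine using the Brahmagupta–Fibonacci identity (a² + b²)(c² + d²) = (ac − bd)² + (ad + bc)² = (ac + bd)² + (ad − bc)²:
  29 · 149 = 4321: from (2² + 5²)(7² + 10²), take (2·7 − 5·10, 2·10 + 5·7) = (14 − 50, 20 + 35) = (-36, 55); dropping signs (only squares matter) gives (36, 55); check 36² + 55² = 1296 + 3025 = 4321 ✓.
  Scale by k = 3: (3·36, 3·55) = (108, 165).
Step 4: Order so x ≤ y and verify: 108² + 165² = 11664 + 27225 = 38889 = n. ✓

n = 38889 = 108² + 165² (one valid representation with x ≤ y).


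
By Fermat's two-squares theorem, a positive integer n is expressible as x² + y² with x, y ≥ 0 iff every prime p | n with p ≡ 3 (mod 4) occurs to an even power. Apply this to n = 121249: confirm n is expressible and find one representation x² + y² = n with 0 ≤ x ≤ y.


Step 1: Factor n = 121249 = 29 · 37 · 113.
Step 2: Check the mod-4 condition on each prime factor: 29 ≡ 1 (mod 4), exponent 1; 37 ≡ 1 (mod 4), exponent 1; 113 ≡ 1 (mod 4), exponent 1.
All primes ≡ 3 (mod 4) appear to even exponent (or don't appear), so by the two-squares theorem n IS expressible as a sum of two squares.
Step 3: Build a representation. Here n = 29 · 37 · 113 is a product of primes ≡ 1 (mod 4). Each prime p ≡ 1 (mod 4) is itself a sum of two squares; find a² by testing p − a² for a perfect square:
  29: 29 − 1² = 28, 29 − 2² = 25 = 5² ⇒ 29 = 2² + 5².
  37: 37 − 1² = 36 = 6² ⇒ 37 = 1² + 6².
  113: 113 − 1² = 112, 113 − 2² = 109, 113 − 3² = 104, 113 − 4² = 97, 113 − 5² = 88, 113 − 6² = 77, 113 − 7² = 64 = 8² ⇒ 113 = 7² + 8².
  Combine using the Brahmagupta–Fibonacci identity (a² + b²)(c² + d²) = (ac − bd)² + (ad + bc)² = (ac + bd)² + (ad − bc)²:
  29 · 37 = 1073: from (2² + 5²)(1² + 6²), take (2·1 − 5·6, 2·6 + 5·1) = (2 − 30, 12 + 5) = (-28, 17); dropping signs (only squares matter) gives (28, 17); check 28² + 17² = 784 + 289 = 1073 ✓.
  1073 · 113 = 121249: from (28² + 17²)(7² + 8²), take (28·7 − 17·8, 28·8 + 17·7) = (196 − 136, 224 + 119) = (60, 343); check 60² + 343² = 3600 + 117649 = 121249 ✓.
Step 4: Order so x ≤ y and verify: 60² + 343² = 3600 + 117649 = 121249 = n. ✓

n = 121249 = 60² + 343² (one valid representation with x ≤ y).


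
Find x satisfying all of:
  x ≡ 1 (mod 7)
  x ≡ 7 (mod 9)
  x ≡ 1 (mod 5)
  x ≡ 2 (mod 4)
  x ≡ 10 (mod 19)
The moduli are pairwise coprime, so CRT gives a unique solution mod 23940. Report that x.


Product of moduli M = 7 · 9 · 5 · 4 · 19 = 23940.
Merge one congruence at a time:
  Start: x ≡ 1 (mod 7).
  Combine with x ≡ 7 (mod 9); new modulus lcm = 63.
    Write x = 1 + 7·t and substitute into x ≡ 7 (mod 9): 7·t ≡ 7 − 1 = 6 (mod 9).
    The inverse of 7 mod 9 is 4 (since 7·4 = 28 = 3·9 + 1), so t ≡ 4·6 = 24 ≡ 6 (mod 9).
    Then x = 1 + 7·6 = 43, valid modulo lcm(7, 9) = 63: x ≡ 43 (mod 63).
  Combine with x ≡ 1 (mod 5); new modulus lcm = 315.
    Write x = 43 + 63·t and substitute into x ≡ 1 (mod 5): 63·t ≡ 1 − 43 = -42 (mod 5).
    Reduce coefficients mod 5: 3·t ≡ 3 (mod 5).
    The inverse of 3 mod 5 is 2 (since 3·2 = 6 = 1·5 + 1), so t ≡ 2·3 = 6 ≡ 1 (mod 5).
    Then x = 43 + 63·1 = 106, valid modulo lcm(63, 5) = 315: x ≡ 106 (mod 315).
  Combine with x ≡ 2 (mod 4); new modulus lcm = 1260.
    Write x = 106 + 315·t and substitute into x ≡ 2 (mod 4): 315·t ≡ 2 − 106 = -104 (mod 4).
    Reduce coefficients mod 4: 3·t ≡ 0 (mod 4).
    The inverse of 3 mod 4 is 3 (since 3·3 = 9 = 2·4 + 1), so t ≡ 3·0 = 0 ≡ 0 (mod 4).
    Then x = 106 + 315·0 = 106, valid modulo lcm(315, 4) = 1260: x ≡ 106 (mod 1260).
  Combine with x ≡ 10 (mod 19); new modulus lcm = 23940.
    Write x = 106 + 1260·t and substitute into x ≡ 10 (mod 19): 1260·t ≡ 10 − 106 = -96 (mod 19).
    Reduce coefficients mod 19: 6·t ≡ 18 (mod 19).
    The inverse of 6 mod 19 is 16 (since 6·16 = 96 = 5·19 + 1), so t ≡ 16·18 = 288 ≡ 3 (mod 19).
    Then x = 106 + 1260·3 = 3886, valid modulo lcm(1260, 19) = 23940: x ≡ 3886 (mod 23940).
Verify against each original: 3886 mod 7 = 1, 3886 mod 9 = 7, 3886 mod 5 = 1, 3886 mod 4 = 2, 3886 mod 19 = 10.

x ≡ 3886 (mod 23940).


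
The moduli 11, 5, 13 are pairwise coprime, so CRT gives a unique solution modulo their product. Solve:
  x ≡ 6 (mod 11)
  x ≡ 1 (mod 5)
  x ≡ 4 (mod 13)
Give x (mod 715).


Moduli 11, 5, 13 are pairwise coprime; by CRT there is a unique solution modulo M = 11 · 5 · 13 = 715.
Solve pairwise, accumulating the modulus:
  Start with x ≡ 6 (mod 11).
  Combine with x ≡ 1 (mod 5): since gcd(11, 5) = 1, we get a unique residue mod 55.
    Write x = 6 + 11·t and substitute into x ≡ 1 (mod 5): 11·t ≡ 1 − 6 = -5 (mod 5).
    Reduce coefficients mod 5: 1·t ≡ 0 (mod 5).
    So t ≡ 0 (mod 5).
    Then x = 6 + 11·0 = 6, valid modulo lcm(11, 5) = 55: x ≡ 6 (mod 55).
  Combine with x ≡ 4 (mod 13): since gcd(55, 13) = 1, we get a unique residue mod 715.
    Write x = 6 + 55·t and substitute into x ≡ 4 (mod 13): 55·t ≡ 4 − 6 = -2 (mod 13).
    Reduce coefficients mod 13: 3·t ≡ 11 (mod 13).
    The inverse of 3 mod 13 is 9 (since 3·9 = 27 = 2·13 + 1), so t ≡ 9·11 = 99 ≡ 8 (mod 13).
    Then x = 6 + 55·8 = 446, valid modulo lcm(55, 13) = 715: x ≡ 446 (mod 715).
Verify: 446 mod 11 = 6 ✓, 446 mod 5 = 1 ✓, 446 mod 13 = 4 ✓.

x ≡ 446 (mod 715).


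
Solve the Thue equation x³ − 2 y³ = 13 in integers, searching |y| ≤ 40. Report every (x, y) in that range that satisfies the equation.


The equation is x³ - 2y³ = 13. For fixed y, x³ = 2·y³ + 13, so a solution requires the RHS to be a perfect cube.
Strategy: iterate y from -40 to 40, compute RHS = 2·y³ + 13, and check whether it is a (positive or negative) perfect cube.
Check small values of y:
  y = 0: RHS = 13 is not a perfect cube.
  y = 1: RHS = 15 is not a perfect cube.
  y = -1: RHS = 11 is not a perfect cube.
  y = 2: RHS = 29 is not a perfect cube.
  y = -2: RHS = -3 is not a perfect cube.
  y = 3: RHS = 67 is not a perfect cube.
  y = -3: RHS = -41 is not a perfect cube.
Continuing the search up to |y| = 40 finds no solutions either.
No (x, y) in the scanned range satisfies the equation.

No integer solutions with |y| ≤ 40.


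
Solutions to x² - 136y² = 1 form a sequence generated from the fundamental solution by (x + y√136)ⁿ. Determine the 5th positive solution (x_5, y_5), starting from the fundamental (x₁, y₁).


Step 1: Find the fundamental solution (x₁, y₁) of x² - 136y² = 1.
  Expand √136 as a continued fraction. a₀ = ⌊√136⌋ = 11; iterate m_{k+1} = d_k·a_k − m_k, d_{k+1} = (136 − m_{k+1}²)/d_k, a_{k+1} = ⌊(a₀ + m_{k+1})/d_{k+1}⌋ (starting m₀ = 0, d₀ = 1), with convergents p_k = a_k·p_{k-1} + p_{k-2}, q_k = a_k·q_{k-1} + q_{k-2} (p₋₁ = 1, q₋₁ = 0):
  k = 0: a₀ = 11; p₀/q₀ = 11/1; p₀² − 136·q₀² = 121 − 136 = -15.
  k = 1: m = 11, d = 15, a = ⌊(11 + 11)/15⌋ = 1; p/q = (1·11 + 1)/(1·1 + 0) = 12/1; p² − 136·q² = 144 − 136 = 8.
  k = 2: m = 4, d = 8, a = ⌊(11 + 4)/8⌋ = 1; p/q = (1·12 + 11)/(1·1 + 1) = 23/2; p² − 136·q² = 529 − 544 = -15.
  k = 3: m = 4, d = 15, a = ⌊(11 + 4)/15⌋ = 1; p/q = (1·23 + 12)/(1·2 + 1) = 35/3; p² − 136·q² = 1225 − 1224 = 1.
  The first convergent with p² − 136·q² = 1 gives the fundamental solution (x₁, y₁) = (35, 3).
Step 2: Apply the recurrence (x_{n+1}, y_{n+1}) = (x₁x_n + 136y₁y_n, x₁y_n + y₁x_n) repeatedly.
  From (x_1, y_1) = (35, 3): x_2 = 35·35 + 136·3·3 = 2449; y_2 = 35·3 + 3·35 = 210.
  From (x_2, y_2) = (2449, 210): x_3 = 35·2449 + 136·3·210 = 171395; y_3 = 35·210 + 3·2449 = 14697.
  From (x_3, y_3) = (171395, 14697): x_4 = 35·171395 + 136·3·14697 = 11995201; y_4 = 35·14697 + 3·171395 = 1028580.
  From (x_4, y_4) = (11995201, 1028580): x_5 = 35·11995201 + 136·3·1028580 = 839492675; y_5 = 35·1028580 + 3·11995201 = 71985903.
Step 3: Verify x_5² - 136·y_5² = 704747951378655625 - 704747951378655624 = 1 (should be 1). ✓

(x_1, y_1) = (35, 3); (x_5, y_5) = (839492675, 71985903).


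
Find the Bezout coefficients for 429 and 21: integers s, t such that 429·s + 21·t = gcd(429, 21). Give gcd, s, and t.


Euclidean algorithm on (429, 21) — divide until remainder is 0:
  429 = 20 · 21 + 9
  21 = 2 · 9 + 3
  9 = 3 · 3 + 0
gcd(429, 21) = 3.
Track Bezout coefficients alongside the remainders: start with r₀ = 429 = a·1 + b·0 (s = 1, t = 0) and r₁ = 21 = a·0 + b·1 (s = 0, t = 1); each new remainder r_{k+1} = r_{k-1} − q_k·r_k inherits s_{k+1} = s_{k-1} − q_k·s_k, t_{k+1} = t_{k-1} − q_k·t_k, so r_k = a·s_k + b·t_k at every step:
  q = 20: r = 9, s = 1 − 20·0 = 1, t = 0 − 20·1 = -20  (check: 429·1 + 21·(-20) = 9)
  q = 2: r = 3, s = 0 − 2·1 = -2, t = 1 − 2·(-20) = 41  (check: 429·(-2) + 21·41 = 3)
The row with r = 3 (the gcd) gives the Bezout coefficients s = -2, t = 41.
Result: 429 · (-2) + 21 · (41) = 3.

gcd(429, 21) = 3; s = -2, t = 41 (check: 429·(-2) + 21·41 = 3).


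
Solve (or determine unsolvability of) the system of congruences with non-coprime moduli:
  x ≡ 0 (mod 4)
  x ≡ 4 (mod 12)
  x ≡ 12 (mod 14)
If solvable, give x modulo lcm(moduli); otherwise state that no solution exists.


Moduli 4, 12, 14 are not pairwise coprime, so CRT works modulo lcm(m_i) when all pairwise compatibility conditions hold.
Pairwise compatibility: gcd(m_i, m_j) must divide a_i - a_j for every pair.
Merge one congruence at a time:
  Start: x ≡ 0 (mod 4).
  Combine with x ≡ 4 (mod 12): gcd(4, 12) = 4; 4 - 0 = 4, which IS divisible by 4, so compatible.
    Write x = 0 + 4·t and substitute into x ≡ 4 (mod 12): 4·t ≡ 4 − 0 = 4 (mod 12).
    Divide the congruence (and modulus) by g = 4: 1·t ≡ 1 (mod 3).
    So t ≡ 1 (mod 3).
    Then x = 0 + 4·1 = 4, valid modulo lcm(4, 12) = 12: x ≡ 4 (mod 12).
  Combine with x ≡ 12 (mod 14): gcd(12, 14) = 2; 12 - 4 = 8, which IS divisible by 2, so compatible.
    Write x = 4 + 12·t and substitute into x ≡ 12 (mod 14): 12·t ≡ 12 − 4 = 8 (mod 14).
    Divide the congruence (and modulus) by g = 2: 6·t ≡ 4 (mod 7).
    The inverse of 6 mod 7 is 6 (since 6·6 = 36 = 5·7 + 1), so t ≡ 6·4 = 24 ≡ 3 (mod 7).
    Then x = 4 + 12·3 = 40, valid modulo lcm(12, 14) = 84: x ≡ 40 (mod 84).
Verify: 40 mod 4 = 0, 40 mod 12 = 4, 40 mod 14 = 12.

x ≡ 40 (mod 84).


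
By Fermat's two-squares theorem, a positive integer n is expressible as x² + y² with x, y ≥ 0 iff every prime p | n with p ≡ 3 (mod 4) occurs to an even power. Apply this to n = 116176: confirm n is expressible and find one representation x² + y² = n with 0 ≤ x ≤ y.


Step 1: Factor n = 116176 = 2^4 · 53 · 137.
Step 2: Check the mod-4 condition on each prime factor: 2 = 2 (special); 53 ≡ 1 (mod 4), exponent 1; 137 ≡ 1 (mod 4), exponent 1.
All primes ≡ 3 (mod 4) appear to even exponent (or don't appear), so by the two-squares theorem n IS expressible as a sum of two squares.
Step 3: Build a representation. Group n = k² · m with k = 4 and m = 53 · 137 = 7261 (a product of primes ≡ 1 (mod 4)); a representation of m scales to one of n via (k·x)² + (k·y)² = k²(x² + y²). Each prime p ≡ 1 (mod 4) is itself a sum of two squares; find a² by testing p − a² for a perfect square:
  53: 53 − 1² = 52, 53 − 2² = 49 = 7² ⇒ 53 = 2² + 7².
  137: 137 − 1² = 136, 137 − 2² = 133, 137 − 3² = 128, 137 − 4² = 121 = 11² ⇒ 137 = 4² + 11².
  Combine using the Brahmagupta–Fibonacci identity (a² + b²)(c² + d²) = (ac − bd)² + (ad + bc)² = (ac + bd)² + (ad − bc)²:
  53 · 137 = 7261: from (2² + 7²)(4² + 11²), take (2·4 − 7·11, 2·11 + 7·4) = (8 − 77, 22 + 28) = (-69, 50); dropping signs (only squares matter) gives (69, 50); check 69² + 50² = 4761 + 2500 = 7261 ✓.
  Scale by k = 4: (4·69, 4·50) = (276, 200).
Step 4: Order so x ≤ y and verify: 200² + 276² = 40000 + 76176 = 116176 = n. ✓

n = 116176 = 200² + 276² (one valid representation with x ≤ y).


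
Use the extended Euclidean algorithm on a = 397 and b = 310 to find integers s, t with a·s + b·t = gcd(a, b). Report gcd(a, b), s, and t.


Euclidean algorithm on (397, 310) — divide until remainder is 0:
  397 = 1 · 310 + 87
  310 = 3 · 87 + 49
  87 = 1 · 49 + 38
  49 = 1 · 38 + 11
  38 = 3 · 11 + 5
  11 = 2 · 5 + 1
  5 = 5 · 1 + 0
gcd(397, 310) = 1.
Track Bezout coefficients alongside the remainders: start with r₀ = 397 = a·1 + b·0 (s = 1, t = 0) and r₁ = 310 = a·0 + b·1 (s = 0, t = 1); each new remainder r_{k+1} = r_{k-1} − q_k·r_k inherits s_{k+1} = s_{k-1} − q_k·s_k, t_{k+1} = t_{k-1} − q_k·t_k, so r_k = a·s_k + b·t_k at every step:
  q = 1: r = 87, s = 1 − 1·0 = 1, t = 0 − 1·1 = -1  (check: 397·1 + 310·(-1) = 87)
  q = 3: r = 49, s = 0 − 3·1 = -3, t = 1 − 3·(-1) = 4  (check: 397·(-3) + 310·4 = 49)
  q = 1: r = 38, s = 1 − 1·(-3) = 4, t = -1 − 1·4 = -5  (check: 397·4 + 310·(-5) = 38)
  q = 1: r = 11, s = -3 − 1·4 = -7, t = 4 − 1·(-5) = 9  (check: 397·(-7) + 310·9 = 11)
  q = 3: r = 5, s = 4 − 3·(-7) = 25, t = -5 − 3·9 = -32  (check: 397·25 + 310·(-32) = 5)
  q = 2: r = 1, s = -7 − 2·25 = -57, t = 9 − 2·(-32) = 73  (check: 397·(-57) + 310·73 = 1)
The row with r = 1 (the gcd) gives the Bezout coefficients s = -57, t = 73.
Result: 397 · (-57) + 310 · (73) = 1.

gcd(397, 310) = 1; s = -57, t = 73 (check: 397·(-57) + 310·73 = 1).


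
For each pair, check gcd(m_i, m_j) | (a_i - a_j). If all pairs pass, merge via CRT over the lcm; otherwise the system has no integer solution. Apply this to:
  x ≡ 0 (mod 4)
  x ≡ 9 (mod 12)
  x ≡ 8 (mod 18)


Moduli 4, 12, 18 are not pairwise coprime, so CRT works modulo lcm(m_i) when all pairwise compatibility conditions hold.
Pairwise compatibility: gcd(m_i, m_j) must divide a_i - a_j for every pair.
Merge one congruence at a time:
  Start: x ≡ 0 (mod 4).
  Combine with x ≡ 9 (mod 12): gcd(4, 12) = 4, and 9 - 0 = 9 is NOT divisible by 4.
    ⇒ system is inconsistent (no integer solution).

No solution (the system is inconsistent).


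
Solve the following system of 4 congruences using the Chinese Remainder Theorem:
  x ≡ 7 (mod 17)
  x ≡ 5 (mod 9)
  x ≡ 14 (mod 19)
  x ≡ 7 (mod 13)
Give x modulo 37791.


Product of moduli M = 17 · 9 · 19 · 13 = 37791.
Merge one congruence at a time:
  Start: x ≡ 7 (mod 17).
  Combine with x ≡ 5 (mod 9); new modulus lcm = 153.
    Write x = 7 + 17·t and substitute into x ≡ 5 (mod 9): 17·t ≡ 5 − 7 = -2 (mod 9).
    Reduce coefficients mod 9: 8·t ≡ 7 (mod 9).
    The inverse of 8 mod 9 is 8 (since 8·8 = 64 = 7·9 + 1), so t ≡ 8·7 = 56 ≡ 2 (mod 9).
    Then x = 7 + 17·2 = 41, valid modulo lcm(17, 9) = 153: x ≡ 41 (mod 153).
  Combine with x ≡ 14 (mod 19); new modulus lcm = 2907.
    Write x = 41 + 153·t and substitute into x ≡ 14 (mod 19): 153·t ≡ 14 − 41 = -27 (mod 19).
    Reduce coefficients mod 19: 1·t ≡ 11 (mod 19).
    So t ≡ 11 (mod 19).
    Then x = 41 + 153·11 = 1724, valid modulo lcm(153, 19) = 2907: x ≡ 1724 (mod 2907).
  Combine with x ≡ 7 (mod 13); new modulus lcm = 37791.
    Write x = 1724 + 2907·t and substitute into x ≡ 7 (mod 13): 2907·t ≡ 7 − 1724 = -1717 (mod 13).
    Reduce coefficients mod 13: 8·t ≡ 12 (mod 13).
    The inverse of 8 mod 13 is 5 (since 8·5 = 40 = 3·13 + 1), so t ≡ 5·12 = 60 ≡ 8 (mod 13).
    Then x = 1724 + 2907·8 = 24980, valid modulo lcm(2907, 13) = 37791: x ≡ 24980 (mod 37791).
Verify against each original: 24980 mod 17 = 7, 24980 mod 9 = 5, 24980 mod 19 = 14, 24980 mod 13 = 7.

x ≡ 24980 (mod 37791).


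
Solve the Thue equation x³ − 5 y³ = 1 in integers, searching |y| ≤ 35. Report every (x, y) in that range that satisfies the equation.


The equation is x³ - 5y³ = 1. For fixed y, x³ = 5·y³ + 1, so a solution requires the RHS to be a perfect cube.
Strategy: iterate y from -35 to 35, compute RHS = 5·y³ + 1, and check whether it is a (positive or negative) perfect cube.
Check small values of y:
  y = 0: RHS = 1 = (1)³ ⇒ x = 1 works.
  y = 1: RHS = 6 is not a perfect cube.
  y = -1: RHS = -4 is not a perfect cube.
  y = 2: RHS = 41 is not a perfect cube.
  y = -2: RHS = -39 is not a perfect cube.
  y = 3: RHS = 136 is not a perfect cube.
  y = -3: RHS = -134 is not a perfect cube.
Continuing the search up to |y| = 35 finds no further solutions beyond those listed.
Collected solutions: (1, 0).

Solutions (with |y| ≤ 35): (1, 0).


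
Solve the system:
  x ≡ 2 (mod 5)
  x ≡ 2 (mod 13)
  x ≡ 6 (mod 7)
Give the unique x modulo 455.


Moduli 5, 13, 7 are pairwise coprime; by CRT there is a unique solution modulo M = 5 · 13 · 7 = 455.
Solve pairwise, accumulating the modulus:
  Start with x ≡ 2 (mod 5).
  Combine with x ≡ 2 (mod 13): since gcd(5, 13) = 1, we get a unique residue mod 65.
    Write x = 2 + 5·t and substitute into x ≡ 2 (mod 13): 5·t ≡ 2 − 2 = 0 (mod 13).
    The inverse of 5 mod 13 is 8 (since 5·8 = 40 = 3·13 + 1), so t ≡ 8·0 = 0 ≡ 0 (mod 13).
    Then x = 2 + 5·0 = 2, valid modulo lcm(5, 13) = 65: x ≡ 2 (mod 65).
  Combine with x ≡ 6 (mod 7): since gcd(65, 7) = 1, we get a unique residue mod 455.
    Write x = 2 + 65·t and substitute into x ≡ 6 (mod 7): 65·t ≡ 6 − 2 = 4 (mod 7).
    Reduce coefficients mod 7: 2·t ≡ 4 (mod 7).
    The inverse of 2 mod 7 is 4 (since 2·4 = 8 = 1·7 + 1), so t ≡ 4·4 = 16 ≡ 2 (mod 7).
    Then x = 2 + 65·2 = 132, valid modulo lcm(65, 7) = 455: x ≡ 132 (mod 455).
Verify: 132 mod 5 = 2 ✓, 132 mod 13 = 2 ✓, 132 mod 7 = 6 ✓.

x ≡ 132 (mod 455).
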